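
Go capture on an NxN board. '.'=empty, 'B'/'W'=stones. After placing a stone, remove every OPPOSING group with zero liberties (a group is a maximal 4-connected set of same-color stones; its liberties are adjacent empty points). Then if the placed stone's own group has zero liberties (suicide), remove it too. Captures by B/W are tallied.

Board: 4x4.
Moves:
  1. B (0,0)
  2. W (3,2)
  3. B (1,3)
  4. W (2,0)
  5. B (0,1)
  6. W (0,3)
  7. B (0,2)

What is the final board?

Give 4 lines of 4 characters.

Move 1: B@(0,0) -> caps B=0 W=0
Move 2: W@(3,2) -> caps B=0 W=0
Move 3: B@(1,3) -> caps B=0 W=0
Move 4: W@(2,0) -> caps B=0 W=0
Move 5: B@(0,1) -> caps B=0 W=0
Move 6: W@(0,3) -> caps B=0 W=0
Move 7: B@(0,2) -> caps B=1 W=0

Answer: BBB.
...B
W...
..W.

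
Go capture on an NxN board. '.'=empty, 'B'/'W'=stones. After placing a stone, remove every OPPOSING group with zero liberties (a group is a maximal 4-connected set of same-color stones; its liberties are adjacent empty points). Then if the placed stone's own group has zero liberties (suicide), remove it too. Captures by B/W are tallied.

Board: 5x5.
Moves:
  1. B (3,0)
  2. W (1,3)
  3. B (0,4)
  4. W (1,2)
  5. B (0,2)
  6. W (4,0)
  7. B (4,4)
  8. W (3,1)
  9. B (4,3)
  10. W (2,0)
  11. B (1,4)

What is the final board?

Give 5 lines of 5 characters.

Answer: ..B.B
..WWB
W....
.W...
W..BB

Derivation:
Move 1: B@(3,0) -> caps B=0 W=0
Move 2: W@(1,3) -> caps B=0 W=0
Move 3: B@(0,4) -> caps B=0 W=0
Move 4: W@(1,2) -> caps B=0 W=0
Move 5: B@(0,2) -> caps B=0 W=0
Move 6: W@(4,0) -> caps B=0 W=0
Move 7: B@(4,4) -> caps B=0 W=0
Move 8: W@(3,1) -> caps B=0 W=0
Move 9: B@(4,3) -> caps B=0 W=0
Move 10: W@(2,0) -> caps B=0 W=1
Move 11: B@(1,4) -> caps B=0 W=1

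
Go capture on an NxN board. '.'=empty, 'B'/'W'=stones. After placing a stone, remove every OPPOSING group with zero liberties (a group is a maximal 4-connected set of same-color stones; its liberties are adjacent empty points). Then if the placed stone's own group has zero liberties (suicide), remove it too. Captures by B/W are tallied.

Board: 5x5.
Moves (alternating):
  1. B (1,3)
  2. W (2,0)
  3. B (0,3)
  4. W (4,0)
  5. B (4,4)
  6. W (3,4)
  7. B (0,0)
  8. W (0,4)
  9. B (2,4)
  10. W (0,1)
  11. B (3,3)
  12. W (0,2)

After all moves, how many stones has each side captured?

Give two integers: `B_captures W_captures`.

Answer: 1 0

Derivation:
Move 1: B@(1,3) -> caps B=0 W=0
Move 2: W@(2,0) -> caps B=0 W=0
Move 3: B@(0,3) -> caps B=0 W=0
Move 4: W@(4,0) -> caps B=0 W=0
Move 5: B@(4,4) -> caps B=0 W=0
Move 6: W@(3,4) -> caps B=0 W=0
Move 7: B@(0,0) -> caps B=0 W=0
Move 8: W@(0,4) -> caps B=0 W=0
Move 9: B@(2,4) -> caps B=0 W=0
Move 10: W@(0,1) -> caps B=0 W=0
Move 11: B@(3,3) -> caps B=1 W=0
Move 12: W@(0,2) -> caps B=1 W=0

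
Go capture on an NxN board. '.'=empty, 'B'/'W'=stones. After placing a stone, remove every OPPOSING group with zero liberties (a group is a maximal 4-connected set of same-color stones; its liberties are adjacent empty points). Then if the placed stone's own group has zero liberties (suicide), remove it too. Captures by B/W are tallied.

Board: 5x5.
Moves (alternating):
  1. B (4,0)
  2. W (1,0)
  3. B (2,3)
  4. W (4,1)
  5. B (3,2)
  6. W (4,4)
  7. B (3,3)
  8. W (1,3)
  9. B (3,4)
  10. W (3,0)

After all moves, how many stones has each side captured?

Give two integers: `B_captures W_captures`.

Answer: 0 1

Derivation:
Move 1: B@(4,0) -> caps B=0 W=0
Move 2: W@(1,0) -> caps B=0 W=0
Move 3: B@(2,3) -> caps B=0 W=0
Move 4: W@(4,1) -> caps B=0 W=0
Move 5: B@(3,2) -> caps B=0 W=0
Move 6: W@(4,4) -> caps B=0 W=0
Move 7: B@(3,3) -> caps B=0 W=0
Move 8: W@(1,3) -> caps B=0 W=0
Move 9: B@(3,4) -> caps B=0 W=0
Move 10: W@(3,0) -> caps B=0 W=1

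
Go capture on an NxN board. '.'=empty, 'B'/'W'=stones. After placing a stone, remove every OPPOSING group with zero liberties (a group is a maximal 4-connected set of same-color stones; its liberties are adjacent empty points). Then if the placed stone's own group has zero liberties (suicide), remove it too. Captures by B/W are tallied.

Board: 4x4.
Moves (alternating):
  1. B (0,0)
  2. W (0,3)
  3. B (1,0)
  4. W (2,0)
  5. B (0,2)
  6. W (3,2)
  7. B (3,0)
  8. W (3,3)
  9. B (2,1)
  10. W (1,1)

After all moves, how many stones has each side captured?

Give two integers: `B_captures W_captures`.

Answer: 1 0

Derivation:
Move 1: B@(0,0) -> caps B=0 W=0
Move 2: W@(0,3) -> caps B=0 W=0
Move 3: B@(1,0) -> caps B=0 W=0
Move 4: W@(2,0) -> caps B=0 W=0
Move 5: B@(0,2) -> caps B=0 W=0
Move 6: W@(3,2) -> caps B=0 W=0
Move 7: B@(3,0) -> caps B=0 W=0
Move 8: W@(3,3) -> caps B=0 W=0
Move 9: B@(2,1) -> caps B=1 W=0
Move 10: W@(1,1) -> caps B=1 W=0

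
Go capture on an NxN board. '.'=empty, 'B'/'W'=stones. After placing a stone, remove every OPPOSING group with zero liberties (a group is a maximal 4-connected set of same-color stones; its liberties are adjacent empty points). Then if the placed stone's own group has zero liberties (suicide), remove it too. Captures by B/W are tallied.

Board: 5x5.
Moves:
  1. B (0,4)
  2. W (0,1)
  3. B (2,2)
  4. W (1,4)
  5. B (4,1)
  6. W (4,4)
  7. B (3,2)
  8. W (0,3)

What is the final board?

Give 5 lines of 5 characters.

Answer: .W.W.
....W
..B..
..B..
.B..W

Derivation:
Move 1: B@(0,4) -> caps B=0 W=0
Move 2: W@(0,1) -> caps B=0 W=0
Move 3: B@(2,2) -> caps B=0 W=0
Move 4: W@(1,4) -> caps B=0 W=0
Move 5: B@(4,1) -> caps B=0 W=0
Move 6: W@(4,4) -> caps B=0 W=0
Move 7: B@(3,2) -> caps B=0 W=0
Move 8: W@(0,3) -> caps B=0 W=1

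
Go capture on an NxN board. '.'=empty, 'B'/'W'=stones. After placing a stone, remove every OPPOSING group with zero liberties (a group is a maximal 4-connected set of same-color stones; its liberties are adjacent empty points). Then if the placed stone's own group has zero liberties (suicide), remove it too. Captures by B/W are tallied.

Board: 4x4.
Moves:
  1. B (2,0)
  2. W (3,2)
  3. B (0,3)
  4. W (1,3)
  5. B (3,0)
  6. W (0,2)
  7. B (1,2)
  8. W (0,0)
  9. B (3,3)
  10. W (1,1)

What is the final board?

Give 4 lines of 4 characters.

Answer: W.W.
.WBW
B...
B.WB

Derivation:
Move 1: B@(2,0) -> caps B=0 W=0
Move 2: W@(3,2) -> caps B=0 W=0
Move 3: B@(0,3) -> caps B=0 W=0
Move 4: W@(1,3) -> caps B=0 W=0
Move 5: B@(3,0) -> caps B=0 W=0
Move 6: W@(0,2) -> caps B=0 W=1
Move 7: B@(1,2) -> caps B=0 W=1
Move 8: W@(0,0) -> caps B=0 W=1
Move 9: B@(3,3) -> caps B=0 W=1
Move 10: W@(1,1) -> caps B=0 W=1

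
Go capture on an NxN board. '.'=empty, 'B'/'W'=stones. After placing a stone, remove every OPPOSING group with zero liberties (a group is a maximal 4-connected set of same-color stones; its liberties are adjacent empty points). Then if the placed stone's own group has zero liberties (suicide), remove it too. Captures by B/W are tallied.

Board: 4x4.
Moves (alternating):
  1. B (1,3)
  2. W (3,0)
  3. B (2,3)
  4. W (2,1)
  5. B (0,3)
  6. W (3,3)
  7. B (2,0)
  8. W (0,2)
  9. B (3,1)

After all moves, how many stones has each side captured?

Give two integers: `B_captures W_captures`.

Move 1: B@(1,3) -> caps B=0 W=0
Move 2: W@(3,0) -> caps B=0 W=0
Move 3: B@(2,3) -> caps B=0 W=0
Move 4: W@(2,1) -> caps B=0 W=0
Move 5: B@(0,3) -> caps B=0 W=0
Move 6: W@(3,3) -> caps B=0 W=0
Move 7: B@(2,0) -> caps B=0 W=0
Move 8: W@(0,2) -> caps B=0 W=0
Move 9: B@(3,1) -> caps B=1 W=0

Answer: 1 0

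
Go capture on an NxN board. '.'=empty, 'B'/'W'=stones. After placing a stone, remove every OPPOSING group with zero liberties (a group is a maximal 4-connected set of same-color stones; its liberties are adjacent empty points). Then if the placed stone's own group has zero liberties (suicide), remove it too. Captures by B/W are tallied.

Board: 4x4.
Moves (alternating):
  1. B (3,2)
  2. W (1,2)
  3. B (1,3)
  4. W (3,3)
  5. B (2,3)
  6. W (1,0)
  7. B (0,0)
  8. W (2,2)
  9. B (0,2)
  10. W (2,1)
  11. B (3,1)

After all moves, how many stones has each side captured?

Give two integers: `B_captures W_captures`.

Answer: 1 0

Derivation:
Move 1: B@(3,2) -> caps B=0 W=0
Move 2: W@(1,2) -> caps B=0 W=0
Move 3: B@(1,3) -> caps B=0 W=0
Move 4: W@(3,3) -> caps B=0 W=0
Move 5: B@(2,3) -> caps B=1 W=0
Move 6: W@(1,0) -> caps B=1 W=0
Move 7: B@(0,0) -> caps B=1 W=0
Move 8: W@(2,2) -> caps B=1 W=0
Move 9: B@(0,2) -> caps B=1 W=0
Move 10: W@(2,1) -> caps B=1 W=0
Move 11: B@(3,1) -> caps B=1 W=0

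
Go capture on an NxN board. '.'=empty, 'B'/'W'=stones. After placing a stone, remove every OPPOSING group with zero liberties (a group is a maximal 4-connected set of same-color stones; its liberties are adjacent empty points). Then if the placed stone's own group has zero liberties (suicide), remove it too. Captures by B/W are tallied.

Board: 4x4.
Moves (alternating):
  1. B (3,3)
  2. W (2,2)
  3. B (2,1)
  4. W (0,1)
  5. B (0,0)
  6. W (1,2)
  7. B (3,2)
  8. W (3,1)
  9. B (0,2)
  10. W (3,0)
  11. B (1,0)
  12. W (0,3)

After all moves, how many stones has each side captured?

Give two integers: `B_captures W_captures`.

Move 1: B@(3,3) -> caps B=0 W=0
Move 2: W@(2,2) -> caps B=0 W=0
Move 3: B@(2,1) -> caps B=0 W=0
Move 4: W@(0,1) -> caps B=0 W=0
Move 5: B@(0,0) -> caps B=0 W=0
Move 6: W@(1,2) -> caps B=0 W=0
Move 7: B@(3,2) -> caps B=0 W=0
Move 8: W@(3,1) -> caps B=0 W=0
Move 9: B@(0,2) -> caps B=0 W=0
Move 10: W@(3,0) -> caps B=0 W=0
Move 11: B@(1,0) -> caps B=0 W=0
Move 12: W@(0,3) -> caps B=0 W=1

Answer: 0 1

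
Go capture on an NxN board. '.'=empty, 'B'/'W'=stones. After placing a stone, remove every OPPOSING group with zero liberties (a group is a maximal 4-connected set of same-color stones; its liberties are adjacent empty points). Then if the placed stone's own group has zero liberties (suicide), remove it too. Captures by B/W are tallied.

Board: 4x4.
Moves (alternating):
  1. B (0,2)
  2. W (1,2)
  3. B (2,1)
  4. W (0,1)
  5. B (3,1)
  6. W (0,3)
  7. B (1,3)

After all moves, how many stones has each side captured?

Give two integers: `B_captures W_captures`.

Move 1: B@(0,2) -> caps B=0 W=0
Move 2: W@(1,2) -> caps B=0 W=0
Move 3: B@(2,1) -> caps B=0 W=0
Move 4: W@(0,1) -> caps B=0 W=0
Move 5: B@(3,1) -> caps B=0 W=0
Move 6: W@(0,3) -> caps B=0 W=1
Move 7: B@(1,3) -> caps B=0 W=1

Answer: 0 1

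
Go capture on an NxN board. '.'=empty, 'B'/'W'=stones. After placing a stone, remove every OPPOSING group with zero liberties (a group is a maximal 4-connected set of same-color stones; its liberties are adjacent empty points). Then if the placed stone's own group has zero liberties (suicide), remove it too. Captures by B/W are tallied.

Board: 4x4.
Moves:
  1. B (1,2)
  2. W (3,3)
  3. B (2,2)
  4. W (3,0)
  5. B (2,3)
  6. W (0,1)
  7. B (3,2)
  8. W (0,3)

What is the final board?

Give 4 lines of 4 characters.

Answer: .W.W
..B.
..BB
W.B.

Derivation:
Move 1: B@(1,2) -> caps B=0 W=0
Move 2: W@(3,3) -> caps B=0 W=0
Move 3: B@(2,2) -> caps B=0 W=0
Move 4: W@(3,0) -> caps B=0 W=0
Move 5: B@(2,3) -> caps B=0 W=0
Move 6: W@(0,1) -> caps B=0 W=0
Move 7: B@(3,2) -> caps B=1 W=0
Move 8: W@(0,3) -> caps B=1 W=0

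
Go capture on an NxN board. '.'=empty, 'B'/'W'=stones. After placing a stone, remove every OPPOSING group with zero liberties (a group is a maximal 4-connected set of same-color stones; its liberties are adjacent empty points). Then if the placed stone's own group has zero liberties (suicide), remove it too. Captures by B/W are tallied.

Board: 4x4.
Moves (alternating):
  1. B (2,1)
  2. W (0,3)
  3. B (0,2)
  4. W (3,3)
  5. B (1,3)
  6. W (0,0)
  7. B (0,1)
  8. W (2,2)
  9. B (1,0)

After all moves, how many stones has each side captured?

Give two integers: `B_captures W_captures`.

Answer: 2 0

Derivation:
Move 1: B@(2,1) -> caps B=0 W=0
Move 2: W@(0,3) -> caps B=0 W=0
Move 3: B@(0,2) -> caps B=0 W=0
Move 4: W@(3,3) -> caps B=0 W=0
Move 5: B@(1,3) -> caps B=1 W=0
Move 6: W@(0,0) -> caps B=1 W=0
Move 7: B@(0,1) -> caps B=1 W=0
Move 8: W@(2,2) -> caps B=1 W=0
Move 9: B@(1,0) -> caps B=2 W=0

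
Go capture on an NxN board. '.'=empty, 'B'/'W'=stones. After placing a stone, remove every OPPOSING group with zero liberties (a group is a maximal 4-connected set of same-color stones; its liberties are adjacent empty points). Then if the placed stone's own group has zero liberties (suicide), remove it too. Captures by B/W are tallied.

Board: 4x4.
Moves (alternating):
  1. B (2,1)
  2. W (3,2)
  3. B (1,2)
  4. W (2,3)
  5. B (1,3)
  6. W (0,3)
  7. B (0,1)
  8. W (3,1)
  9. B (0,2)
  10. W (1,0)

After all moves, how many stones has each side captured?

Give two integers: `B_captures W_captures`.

Answer: 1 0

Derivation:
Move 1: B@(2,1) -> caps B=0 W=0
Move 2: W@(3,2) -> caps B=0 W=0
Move 3: B@(1,2) -> caps B=0 W=0
Move 4: W@(2,3) -> caps B=0 W=0
Move 5: B@(1,3) -> caps B=0 W=0
Move 6: W@(0,3) -> caps B=0 W=0
Move 7: B@(0,1) -> caps B=0 W=0
Move 8: W@(3,1) -> caps B=0 W=0
Move 9: B@(0,2) -> caps B=1 W=0
Move 10: W@(1,0) -> caps B=1 W=0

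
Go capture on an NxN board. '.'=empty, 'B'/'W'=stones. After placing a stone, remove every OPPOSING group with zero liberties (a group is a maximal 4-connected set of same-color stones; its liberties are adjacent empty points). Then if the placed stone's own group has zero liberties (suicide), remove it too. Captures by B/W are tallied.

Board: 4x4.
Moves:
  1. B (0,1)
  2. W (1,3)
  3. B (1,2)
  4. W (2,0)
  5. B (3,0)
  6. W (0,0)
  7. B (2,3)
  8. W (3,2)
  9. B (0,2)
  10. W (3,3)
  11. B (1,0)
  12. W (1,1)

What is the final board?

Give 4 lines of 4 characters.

Move 1: B@(0,1) -> caps B=0 W=0
Move 2: W@(1,3) -> caps B=0 W=0
Move 3: B@(1,2) -> caps B=0 W=0
Move 4: W@(2,0) -> caps B=0 W=0
Move 5: B@(3,0) -> caps B=0 W=0
Move 6: W@(0,0) -> caps B=0 W=0
Move 7: B@(2,3) -> caps B=0 W=0
Move 8: W@(3,2) -> caps B=0 W=0
Move 9: B@(0,2) -> caps B=0 W=0
Move 10: W@(3,3) -> caps B=0 W=0
Move 11: B@(1,0) -> caps B=1 W=0
Move 12: W@(1,1) -> caps B=1 W=0

Answer: .BB.
BWBW
W..B
B.WW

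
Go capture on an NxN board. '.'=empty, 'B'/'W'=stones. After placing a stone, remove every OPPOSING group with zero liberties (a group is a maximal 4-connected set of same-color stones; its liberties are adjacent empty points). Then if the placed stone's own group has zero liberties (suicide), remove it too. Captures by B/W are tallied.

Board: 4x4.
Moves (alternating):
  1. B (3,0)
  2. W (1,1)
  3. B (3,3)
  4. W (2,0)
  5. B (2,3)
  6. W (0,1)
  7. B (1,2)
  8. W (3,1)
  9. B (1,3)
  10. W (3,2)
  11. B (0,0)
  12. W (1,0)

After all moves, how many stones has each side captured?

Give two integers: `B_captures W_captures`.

Answer: 0 2

Derivation:
Move 1: B@(3,0) -> caps B=0 W=0
Move 2: W@(1,1) -> caps B=0 W=0
Move 3: B@(3,3) -> caps B=0 W=0
Move 4: W@(2,0) -> caps B=0 W=0
Move 5: B@(2,3) -> caps B=0 W=0
Move 6: W@(0,1) -> caps B=0 W=0
Move 7: B@(1,2) -> caps B=0 W=0
Move 8: W@(3,1) -> caps B=0 W=1
Move 9: B@(1,3) -> caps B=0 W=1
Move 10: W@(3,2) -> caps B=0 W=1
Move 11: B@(0,0) -> caps B=0 W=1
Move 12: W@(1,0) -> caps B=0 W=2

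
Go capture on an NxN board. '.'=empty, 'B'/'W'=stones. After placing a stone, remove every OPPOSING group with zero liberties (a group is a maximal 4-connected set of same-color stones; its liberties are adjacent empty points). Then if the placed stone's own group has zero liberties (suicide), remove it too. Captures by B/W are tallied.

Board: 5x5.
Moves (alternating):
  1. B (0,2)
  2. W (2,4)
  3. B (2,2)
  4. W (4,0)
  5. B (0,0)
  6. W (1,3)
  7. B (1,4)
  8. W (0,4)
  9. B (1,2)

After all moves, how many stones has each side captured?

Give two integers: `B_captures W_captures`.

Move 1: B@(0,2) -> caps B=0 W=0
Move 2: W@(2,4) -> caps B=0 W=0
Move 3: B@(2,2) -> caps B=0 W=0
Move 4: W@(4,0) -> caps B=0 W=0
Move 5: B@(0,0) -> caps B=0 W=0
Move 6: W@(1,3) -> caps B=0 W=0
Move 7: B@(1,4) -> caps B=0 W=0
Move 8: W@(0,4) -> caps B=0 W=1
Move 9: B@(1,2) -> caps B=0 W=1

Answer: 0 1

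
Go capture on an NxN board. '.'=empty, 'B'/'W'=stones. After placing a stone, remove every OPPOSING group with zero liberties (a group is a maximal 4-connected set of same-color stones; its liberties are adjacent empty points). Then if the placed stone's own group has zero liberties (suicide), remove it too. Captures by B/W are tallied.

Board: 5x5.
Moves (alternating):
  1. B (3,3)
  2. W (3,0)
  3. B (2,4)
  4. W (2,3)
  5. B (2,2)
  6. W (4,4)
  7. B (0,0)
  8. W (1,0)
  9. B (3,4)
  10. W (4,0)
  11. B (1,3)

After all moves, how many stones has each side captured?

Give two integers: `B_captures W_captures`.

Answer: 1 0

Derivation:
Move 1: B@(3,3) -> caps B=0 W=0
Move 2: W@(3,0) -> caps B=0 W=0
Move 3: B@(2,4) -> caps B=0 W=0
Move 4: W@(2,3) -> caps B=0 W=0
Move 5: B@(2,2) -> caps B=0 W=0
Move 6: W@(4,4) -> caps B=0 W=0
Move 7: B@(0,0) -> caps B=0 W=0
Move 8: W@(1,0) -> caps B=0 W=0
Move 9: B@(3,4) -> caps B=0 W=0
Move 10: W@(4,0) -> caps B=0 W=0
Move 11: B@(1,3) -> caps B=1 W=0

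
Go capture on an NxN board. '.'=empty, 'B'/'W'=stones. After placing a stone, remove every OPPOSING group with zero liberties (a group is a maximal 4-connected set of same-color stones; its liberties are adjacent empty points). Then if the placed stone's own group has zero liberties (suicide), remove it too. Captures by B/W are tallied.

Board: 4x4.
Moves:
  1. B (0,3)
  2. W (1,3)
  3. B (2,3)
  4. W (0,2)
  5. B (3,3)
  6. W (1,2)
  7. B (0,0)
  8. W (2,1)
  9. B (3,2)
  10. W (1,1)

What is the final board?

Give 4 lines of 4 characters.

Move 1: B@(0,3) -> caps B=0 W=0
Move 2: W@(1,3) -> caps B=0 W=0
Move 3: B@(2,3) -> caps B=0 W=0
Move 4: W@(0,2) -> caps B=0 W=1
Move 5: B@(3,3) -> caps B=0 W=1
Move 6: W@(1,2) -> caps B=0 W=1
Move 7: B@(0,0) -> caps B=0 W=1
Move 8: W@(2,1) -> caps B=0 W=1
Move 9: B@(3,2) -> caps B=0 W=1
Move 10: W@(1,1) -> caps B=0 W=1

Answer: B.W.
.WWW
.W.B
..BB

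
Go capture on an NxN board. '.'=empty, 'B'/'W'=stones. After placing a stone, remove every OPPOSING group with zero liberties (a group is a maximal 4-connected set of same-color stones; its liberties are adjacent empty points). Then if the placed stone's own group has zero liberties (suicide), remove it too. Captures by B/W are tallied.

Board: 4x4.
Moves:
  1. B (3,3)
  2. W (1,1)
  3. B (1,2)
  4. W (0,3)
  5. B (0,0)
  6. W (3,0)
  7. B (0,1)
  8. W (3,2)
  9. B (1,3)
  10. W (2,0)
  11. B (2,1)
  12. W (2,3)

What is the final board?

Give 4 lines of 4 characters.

Move 1: B@(3,3) -> caps B=0 W=0
Move 2: W@(1,1) -> caps B=0 W=0
Move 3: B@(1,2) -> caps B=0 W=0
Move 4: W@(0,3) -> caps B=0 W=0
Move 5: B@(0,0) -> caps B=0 W=0
Move 6: W@(3,0) -> caps B=0 W=0
Move 7: B@(0,1) -> caps B=0 W=0
Move 8: W@(3,2) -> caps B=0 W=0
Move 9: B@(1,3) -> caps B=0 W=0
Move 10: W@(2,0) -> caps B=0 W=0
Move 11: B@(2,1) -> caps B=0 W=0
Move 12: W@(2,3) -> caps B=0 W=1

Answer: BB.W
.WBB
WB.W
W.W.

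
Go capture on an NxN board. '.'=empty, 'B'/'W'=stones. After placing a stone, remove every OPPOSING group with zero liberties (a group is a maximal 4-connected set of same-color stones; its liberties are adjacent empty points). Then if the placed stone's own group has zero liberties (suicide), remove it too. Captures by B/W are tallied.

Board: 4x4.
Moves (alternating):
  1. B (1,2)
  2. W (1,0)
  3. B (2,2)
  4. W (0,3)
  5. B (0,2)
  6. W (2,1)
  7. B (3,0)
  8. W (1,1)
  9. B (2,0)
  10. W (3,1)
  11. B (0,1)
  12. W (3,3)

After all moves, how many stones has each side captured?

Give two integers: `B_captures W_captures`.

Move 1: B@(1,2) -> caps B=0 W=0
Move 2: W@(1,0) -> caps B=0 W=0
Move 3: B@(2,2) -> caps B=0 W=0
Move 4: W@(0,3) -> caps B=0 W=0
Move 5: B@(0,2) -> caps B=0 W=0
Move 6: W@(2,1) -> caps B=0 W=0
Move 7: B@(3,0) -> caps B=0 W=0
Move 8: W@(1,1) -> caps B=0 W=0
Move 9: B@(2,0) -> caps B=0 W=0
Move 10: W@(3,1) -> caps B=0 W=2
Move 11: B@(0,1) -> caps B=0 W=2
Move 12: W@(3,3) -> caps B=0 W=2

Answer: 0 2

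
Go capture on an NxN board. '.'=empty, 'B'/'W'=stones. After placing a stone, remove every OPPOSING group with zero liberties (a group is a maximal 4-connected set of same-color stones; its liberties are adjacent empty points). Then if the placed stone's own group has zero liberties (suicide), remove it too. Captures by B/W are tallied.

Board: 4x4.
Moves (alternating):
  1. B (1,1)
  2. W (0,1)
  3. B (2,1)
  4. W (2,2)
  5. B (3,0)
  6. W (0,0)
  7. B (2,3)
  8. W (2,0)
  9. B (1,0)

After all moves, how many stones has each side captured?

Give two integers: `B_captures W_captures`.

Move 1: B@(1,1) -> caps B=0 W=0
Move 2: W@(0,1) -> caps B=0 W=0
Move 3: B@(2,1) -> caps B=0 W=0
Move 4: W@(2,2) -> caps B=0 W=0
Move 5: B@(3,0) -> caps B=0 W=0
Move 6: W@(0,0) -> caps B=0 W=0
Move 7: B@(2,3) -> caps B=0 W=0
Move 8: W@(2,0) -> caps B=0 W=0
Move 9: B@(1,0) -> caps B=1 W=0

Answer: 1 0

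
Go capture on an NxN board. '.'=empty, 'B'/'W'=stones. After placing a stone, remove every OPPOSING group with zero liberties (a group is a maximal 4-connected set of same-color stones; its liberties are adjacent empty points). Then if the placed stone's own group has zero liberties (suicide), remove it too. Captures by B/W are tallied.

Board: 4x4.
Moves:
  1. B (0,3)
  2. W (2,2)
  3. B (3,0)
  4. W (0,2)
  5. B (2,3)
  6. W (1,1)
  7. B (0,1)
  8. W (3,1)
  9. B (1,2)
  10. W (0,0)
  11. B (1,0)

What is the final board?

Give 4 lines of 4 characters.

Move 1: B@(0,3) -> caps B=0 W=0
Move 2: W@(2,2) -> caps B=0 W=0
Move 3: B@(3,0) -> caps B=0 W=0
Move 4: W@(0,2) -> caps B=0 W=0
Move 5: B@(2,3) -> caps B=0 W=0
Move 6: W@(1,1) -> caps B=0 W=0
Move 7: B@(0,1) -> caps B=0 W=0
Move 8: W@(3,1) -> caps B=0 W=0
Move 9: B@(1,2) -> caps B=1 W=0
Move 10: W@(0,0) -> caps B=1 W=0
Move 11: B@(1,0) -> caps B=2 W=0

Answer: .B.B
BWB.
..WB
BW..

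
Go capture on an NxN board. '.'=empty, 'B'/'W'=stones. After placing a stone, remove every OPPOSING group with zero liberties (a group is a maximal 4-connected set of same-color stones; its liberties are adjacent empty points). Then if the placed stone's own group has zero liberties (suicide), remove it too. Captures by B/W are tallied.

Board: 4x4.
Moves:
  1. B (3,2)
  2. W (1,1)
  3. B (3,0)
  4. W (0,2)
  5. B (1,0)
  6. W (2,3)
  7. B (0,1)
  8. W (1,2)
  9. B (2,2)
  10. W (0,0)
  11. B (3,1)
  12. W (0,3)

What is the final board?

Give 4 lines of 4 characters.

Move 1: B@(3,2) -> caps B=0 W=0
Move 2: W@(1,1) -> caps B=0 W=0
Move 3: B@(3,0) -> caps B=0 W=0
Move 4: W@(0,2) -> caps B=0 W=0
Move 5: B@(1,0) -> caps B=0 W=0
Move 6: W@(2,3) -> caps B=0 W=0
Move 7: B@(0,1) -> caps B=0 W=0
Move 8: W@(1,2) -> caps B=0 W=0
Move 9: B@(2,2) -> caps B=0 W=0
Move 10: W@(0,0) -> caps B=0 W=1
Move 11: B@(3,1) -> caps B=0 W=1
Move 12: W@(0,3) -> caps B=0 W=1

Answer: W.WW
BWW.
..BW
BBB.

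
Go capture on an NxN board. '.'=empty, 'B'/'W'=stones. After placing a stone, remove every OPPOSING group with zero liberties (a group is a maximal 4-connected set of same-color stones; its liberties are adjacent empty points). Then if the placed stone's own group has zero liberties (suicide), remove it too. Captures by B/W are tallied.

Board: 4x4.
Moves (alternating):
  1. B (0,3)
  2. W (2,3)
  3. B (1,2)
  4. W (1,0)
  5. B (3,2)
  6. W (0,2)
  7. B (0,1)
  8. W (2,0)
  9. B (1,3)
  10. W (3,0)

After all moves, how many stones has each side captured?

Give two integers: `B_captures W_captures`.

Answer: 1 0

Derivation:
Move 1: B@(0,3) -> caps B=0 W=0
Move 2: W@(2,3) -> caps B=0 W=0
Move 3: B@(1,2) -> caps B=0 W=0
Move 4: W@(1,0) -> caps B=0 W=0
Move 5: B@(3,2) -> caps B=0 W=0
Move 6: W@(0,2) -> caps B=0 W=0
Move 7: B@(0,1) -> caps B=1 W=0
Move 8: W@(2,0) -> caps B=1 W=0
Move 9: B@(1,3) -> caps B=1 W=0
Move 10: W@(3,0) -> caps B=1 W=0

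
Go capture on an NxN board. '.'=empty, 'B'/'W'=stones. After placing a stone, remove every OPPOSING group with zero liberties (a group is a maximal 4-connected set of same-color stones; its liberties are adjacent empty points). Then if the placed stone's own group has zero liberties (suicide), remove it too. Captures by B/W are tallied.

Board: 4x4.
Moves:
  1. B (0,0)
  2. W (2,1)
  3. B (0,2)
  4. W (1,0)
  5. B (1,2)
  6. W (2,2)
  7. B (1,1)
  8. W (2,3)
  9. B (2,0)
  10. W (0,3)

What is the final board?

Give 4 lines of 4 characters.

Answer: B.BW
.BB.
BWWW
....

Derivation:
Move 1: B@(0,0) -> caps B=0 W=0
Move 2: W@(2,1) -> caps B=0 W=0
Move 3: B@(0,2) -> caps B=0 W=0
Move 4: W@(1,0) -> caps B=0 W=0
Move 5: B@(1,2) -> caps B=0 W=0
Move 6: W@(2,2) -> caps B=0 W=0
Move 7: B@(1,1) -> caps B=0 W=0
Move 8: W@(2,3) -> caps B=0 W=0
Move 9: B@(2,0) -> caps B=1 W=0
Move 10: W@(0,3) -> caps B=1 W=0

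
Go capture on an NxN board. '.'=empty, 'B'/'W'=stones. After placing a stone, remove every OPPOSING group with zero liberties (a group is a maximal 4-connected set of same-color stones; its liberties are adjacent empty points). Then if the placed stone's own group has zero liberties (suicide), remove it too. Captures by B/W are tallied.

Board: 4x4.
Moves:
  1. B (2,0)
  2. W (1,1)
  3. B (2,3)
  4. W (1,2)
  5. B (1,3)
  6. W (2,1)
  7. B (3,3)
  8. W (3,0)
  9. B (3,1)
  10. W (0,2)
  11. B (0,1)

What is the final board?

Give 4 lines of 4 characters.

Answer: .BW.
.WWB
BW.B
.B.B

Derivation:
Move 1: B@(2,0) -> caps B=0 W=0
Move 2: W@(1,1) -> caps B=0 W=0
Move 3: B@(2,3) -> caps B=0 W=0
Move 4: W@(1,2) -> caps B=0 W=0
Move 5: B@(1,3) -> caps B=0 W=0
Move 6: W@(2,1) -> caps B=0 W=0
Move 7: B@(3,3) -> caps B=0 W=0
Move 8: W@(3,0) -> caps B=0 W=0
Move 9: B@(3,1) -> caps B=1 W=0
Move 10: W@(0,2) -> caps B=1 W=0
Move 11: B@(0,1) -> caps B=1 W=0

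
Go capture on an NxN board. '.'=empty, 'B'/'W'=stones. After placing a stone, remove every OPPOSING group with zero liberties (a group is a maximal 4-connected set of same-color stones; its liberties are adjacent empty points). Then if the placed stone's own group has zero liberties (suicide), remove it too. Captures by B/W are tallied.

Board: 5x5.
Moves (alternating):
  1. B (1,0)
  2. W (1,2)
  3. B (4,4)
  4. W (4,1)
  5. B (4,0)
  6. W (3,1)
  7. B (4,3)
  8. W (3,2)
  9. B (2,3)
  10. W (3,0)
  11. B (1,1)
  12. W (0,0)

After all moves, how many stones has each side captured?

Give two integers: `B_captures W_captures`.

Answer: 0 1

Derivation:
Move 1: B@(1,0) -> caps B=0 W=0
Move 2: W@(1,2) -> caps B=0 W=0
Move 3: B@(4,4) -> caps B=0 W=0
Move 4: W@(4,1) -> caps B=0 W=0
Move 5: B@(4,0) -> caps B=0 W=0
Move 6: W@(3,1) -> caps B=0 W=0
Move 7: B@(4,3) -> caps B=0 W=0
Move 8: W@(3,2) -> caps B=0 W=0
Move 9: B@(2,3) -> caps B=0 W=0
Move 10: W@(3,0) -> caps B=0 W=1
Move 11: B@(1,1) -> caps B=0 W=1
Move 12: W@(0,0) -> caps B=0 W=1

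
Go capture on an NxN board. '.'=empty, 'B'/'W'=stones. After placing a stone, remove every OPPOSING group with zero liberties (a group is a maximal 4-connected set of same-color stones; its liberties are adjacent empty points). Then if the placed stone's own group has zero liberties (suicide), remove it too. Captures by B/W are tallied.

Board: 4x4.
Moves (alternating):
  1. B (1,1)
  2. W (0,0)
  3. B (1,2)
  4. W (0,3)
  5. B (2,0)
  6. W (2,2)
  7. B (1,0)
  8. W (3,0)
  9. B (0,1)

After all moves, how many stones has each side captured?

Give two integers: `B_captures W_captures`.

Answer: 1 0

Derivation:
Move 1: B@(1,1) -> caps B=0 W=0
Move 2: W@(0,0) -> caps B=0 W=0
Move 3: B@(1,2) -> caps B=0 W=0
Move 4: W@(0,3) -> caps B=0 W=0
Move 5: B@(2,0) -> caps B=0 W=0
Move 6: W@(2,2) -> caps B=0 W=0
Move 7: B@(1,0) -> caps B=0 W=0
Move 8: W@(3,0) -> caps B=0 W=0
Move 9: B@(0,1) -> caps B=1 W=0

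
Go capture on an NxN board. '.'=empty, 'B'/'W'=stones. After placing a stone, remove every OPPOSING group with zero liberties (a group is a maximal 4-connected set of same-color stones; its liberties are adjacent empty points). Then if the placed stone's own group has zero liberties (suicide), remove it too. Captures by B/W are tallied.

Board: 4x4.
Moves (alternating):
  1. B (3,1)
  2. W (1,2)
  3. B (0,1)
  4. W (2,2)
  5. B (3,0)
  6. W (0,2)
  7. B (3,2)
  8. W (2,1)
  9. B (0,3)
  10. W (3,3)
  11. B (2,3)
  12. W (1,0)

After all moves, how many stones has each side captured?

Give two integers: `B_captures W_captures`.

Answer: 1 0

Derivation:
Move 1: B@(3,1) -> caps B=0 W=0
Move 2: W@(1,2) -> caps B=0 W=0
Move 3: B@(0,1) -> caps B=0 W=0
Move 4: W@(2,2) -> caps B=0 W=0
Move 5: B@(3,0) -> caps B=0 W=0
Move 6: W@(0,2) -> caps B=0 W=0
Move 7: B@(3,2) -> caps B=0 W=0
Move 8: W@(2,1) -> caps B=0 W=0
Move 9: B@(0,3) -> caps B=0 W=0
Move 10: W@(3,3) -> caps B=0 W=0
Move 11: B@(2,3) -> caps B=1 W=0
Move 12: W@(1,0) -> caps B=1 W=0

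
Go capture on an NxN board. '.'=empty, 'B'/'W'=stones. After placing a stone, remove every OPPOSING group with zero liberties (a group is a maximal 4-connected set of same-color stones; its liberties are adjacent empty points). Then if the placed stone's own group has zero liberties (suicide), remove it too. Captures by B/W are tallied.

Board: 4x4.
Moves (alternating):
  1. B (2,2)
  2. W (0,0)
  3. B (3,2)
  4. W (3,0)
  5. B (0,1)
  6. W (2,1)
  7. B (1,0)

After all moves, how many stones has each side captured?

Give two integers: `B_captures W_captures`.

Move 1: B@(2,2) -> caps B=0 W=0
Move 2: W@(0,0) -> caps B=0 W=0
Move 3: B@(3,2) -> caps B=0 W=0
Move 4: W@(3,0) -> caps B=0 W=0
Move 5: B@(0,1) -> caps B=0 W=0
Move 6: W@(2,1) -> caps B=0 W=0
Move 7: B@(1,0) -> caps B=1 W=0

Answer: 1 0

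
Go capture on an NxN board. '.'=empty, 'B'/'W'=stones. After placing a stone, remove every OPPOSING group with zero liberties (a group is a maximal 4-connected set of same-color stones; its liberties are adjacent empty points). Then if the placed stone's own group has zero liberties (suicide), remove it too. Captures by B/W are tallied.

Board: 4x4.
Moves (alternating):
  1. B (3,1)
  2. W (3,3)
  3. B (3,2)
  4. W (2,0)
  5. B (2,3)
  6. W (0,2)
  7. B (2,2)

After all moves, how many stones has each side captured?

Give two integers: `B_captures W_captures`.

Answer: 1 0

Derivation:
Move 1: B@(3,1) -> caps B=0 W=0
Move 2: W@(3,3) -> caps B=0 W=0
Move 3: B@(3,2) -> caps B=0 W=0
Move 4: W@(2,0) -> caps B=0 W=0
Move 5: B@(2,3) -> caps B=1 W=0
Move 6: W@(0,2) -> caps B=1 W=0
Move 7: B@(2,2) -> caps B=1 W=0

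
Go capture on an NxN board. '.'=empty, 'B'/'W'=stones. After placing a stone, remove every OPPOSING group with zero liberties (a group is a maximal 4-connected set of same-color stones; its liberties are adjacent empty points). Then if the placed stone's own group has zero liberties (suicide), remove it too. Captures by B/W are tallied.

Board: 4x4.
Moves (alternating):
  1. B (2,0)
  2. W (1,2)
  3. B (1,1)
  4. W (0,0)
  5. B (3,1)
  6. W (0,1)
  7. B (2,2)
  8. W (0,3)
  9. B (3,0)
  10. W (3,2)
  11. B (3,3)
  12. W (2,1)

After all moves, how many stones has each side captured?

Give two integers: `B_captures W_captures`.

Answer: 1 0

Derivation:
Move 1: B@(2,0) -> caps B=0 W=0
Move 2: W@(1,2) -> caps B=0 W=0
Move 3: B@(1,1) -> caps B=0 W=0
Move 4: W@(0,0) -> caps B=0 W=0
Move 5: B@(3,1) -> caps B=0 W=0
Move 6: W@(0,1) -> caps B=0 W=0
Move 7: B@(2,2) -> caps B=0 W=0
Move 8: W@(0,3) -> caps B=0 W=0
Move 9: B@(3,0) -> caps B=0 W=0
Move 10: W@(3,2) -> caps B=0 W=0
Move 11: B@(3,3) -> caps B=1 W=0
Move 12: W@(2,1) -> caps B=1 W=0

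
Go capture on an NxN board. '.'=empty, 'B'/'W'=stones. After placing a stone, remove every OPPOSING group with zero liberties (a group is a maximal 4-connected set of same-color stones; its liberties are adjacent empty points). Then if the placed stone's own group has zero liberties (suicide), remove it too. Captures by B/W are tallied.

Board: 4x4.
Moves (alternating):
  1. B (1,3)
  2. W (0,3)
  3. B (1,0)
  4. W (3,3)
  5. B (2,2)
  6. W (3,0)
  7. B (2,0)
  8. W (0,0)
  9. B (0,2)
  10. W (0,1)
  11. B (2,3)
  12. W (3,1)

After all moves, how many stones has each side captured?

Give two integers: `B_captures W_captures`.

Move 1: B@(1,3) -> caps B=0 W=0
Move 2: W@(0,3) -> caps B=0 W=0
Move 3: B@(1,0) -> caps B=0 W=0
Move 4: W@(3,3) -> caps B=0 W=0
Move 5: B@(2,2) -> caps B=0 W=0
Move 6: W@(3,0) -> caps B=0 W=0
Move 7: B@(2,0) -> caps B=0 W=0
Move 8: W@(0,0) -> caps B=0 W=0
Move 9: B@(0,2) -> caps B=1 W=0
Move 10: W@(0,1) -> caps B=1 W=0
Move 11: B@(2,3) -> caps B=1 W=0
Move 12: W@(3,1) -> caps B=1 W=0

Answer: 1 0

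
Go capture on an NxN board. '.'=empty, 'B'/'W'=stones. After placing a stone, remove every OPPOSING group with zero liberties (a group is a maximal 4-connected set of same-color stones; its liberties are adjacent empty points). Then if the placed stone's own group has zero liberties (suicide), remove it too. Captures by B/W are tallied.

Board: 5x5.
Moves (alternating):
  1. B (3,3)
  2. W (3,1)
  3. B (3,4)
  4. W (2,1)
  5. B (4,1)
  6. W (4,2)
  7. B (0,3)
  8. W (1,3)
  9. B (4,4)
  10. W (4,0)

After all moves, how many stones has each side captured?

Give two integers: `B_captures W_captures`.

Answer: 0 1

Derivation:
Move 1: B@(3,3) -> caps B=0 W=0
Move 2: W@(3,1) -> caps B=0 W=0
Move 3: B@(3,4) -> caps B=0 W=0
Move 4: W@(2,1) -> caps B=0 W=0
Move 5: B@(4,1) -> caps B=0 W=0
Move 6: W@(4,2) -> caps B=0 W=0
Move 7: B@(0,3) -> caps B=0 W=0
Move 8: W@(1,3) -> caps B=0 W=0
Move 9: B@(4,4) -> caps B=0 W=0
Move 10: W@(4,0) -> caps B=0 W=1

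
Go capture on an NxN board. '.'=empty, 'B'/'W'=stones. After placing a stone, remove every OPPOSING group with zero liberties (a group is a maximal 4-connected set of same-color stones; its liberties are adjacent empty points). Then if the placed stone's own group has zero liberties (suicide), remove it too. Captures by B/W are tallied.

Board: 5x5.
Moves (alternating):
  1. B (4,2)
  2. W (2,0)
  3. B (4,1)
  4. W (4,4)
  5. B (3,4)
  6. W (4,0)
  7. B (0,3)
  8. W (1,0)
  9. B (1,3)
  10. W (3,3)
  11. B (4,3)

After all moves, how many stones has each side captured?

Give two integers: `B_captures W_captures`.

Answer: 1 0

Derivation:
Move 1: B@(4,2) -> caps B=0 W=0
Move 2: W@(2,0) -> caps B=0 W=0
Move 3: B@(4,1) -> caps B=0 W=0
Move 4: W@(4,4) -> caps B=0 W=0
Move 5: B@(3,4) -> caps B=0 W=0
Move 6: W@(4,0) -> caps B=0 W=0
Move 7: B@(0,3) -> caps B=0 W=0
Move 8: W@(1,0) -> caps B=0 W=0
Move 9: B@(1,3) -> caps B=0 W=0
Move 10: W@(3,3) -> caps B=0 W=0
Move 11: B@(4,3) -> caps B=1 W=0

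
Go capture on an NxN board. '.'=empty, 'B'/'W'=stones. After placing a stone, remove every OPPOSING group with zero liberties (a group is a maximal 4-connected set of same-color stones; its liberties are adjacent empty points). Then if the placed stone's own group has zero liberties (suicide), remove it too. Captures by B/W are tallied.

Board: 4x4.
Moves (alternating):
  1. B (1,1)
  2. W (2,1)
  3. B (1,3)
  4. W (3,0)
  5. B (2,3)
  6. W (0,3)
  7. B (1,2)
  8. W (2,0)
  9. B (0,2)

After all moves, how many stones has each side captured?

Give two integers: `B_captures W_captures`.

Answer: 1 0

Derivation:
Move 1: B@(1,1) -> caps B=0 W=0
Move 2: W@(2,1) -> caps B=0 W=0
Move 3: B@(1,3) -> caps B=0 W=0
Move 4: W@(3,0) -> caps B=0 W=0
Move 5: B@(2,3) -> caps B=0 W=0
Move 6: W@(0,3) -> caps B=0 W=0
Move 7: B@(1,2) -> caps B=0 W=0
Move 8: W@(2,0) -> caps B=0 W=0
Move 9: B@(0,2) -> caps B=1 W=0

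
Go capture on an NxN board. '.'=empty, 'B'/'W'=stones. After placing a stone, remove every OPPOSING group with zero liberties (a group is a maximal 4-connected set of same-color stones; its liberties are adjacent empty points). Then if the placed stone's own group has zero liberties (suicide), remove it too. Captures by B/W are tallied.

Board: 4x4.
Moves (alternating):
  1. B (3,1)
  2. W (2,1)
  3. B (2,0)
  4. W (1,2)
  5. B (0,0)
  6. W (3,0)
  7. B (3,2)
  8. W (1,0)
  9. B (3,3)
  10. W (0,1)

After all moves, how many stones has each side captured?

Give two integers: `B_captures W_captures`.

Answer: 0 1

Derivation:
Move 1: B@(3,1) -> caps B=0 W=0
Move 2: W@(2,1) -> caps B=0 W=0
Move 3: B@(2,0) -> caps B=0 W=0
Move 4: W@(1,2) -> caps B=0 W=0
Move 5: B@(0,0) -> caps B=0 W=0
Move 6: W@(3,0) -> caps B=0 W=0
Move 7: B@(3,2) -> caps B=0 W=0
Move 8: W@(1,0) -> caps B=0 W=0
Move 9: B@(3,3) -> caps B=0 W=0
Move 10: W@(0,1) -> caps B=0 W=1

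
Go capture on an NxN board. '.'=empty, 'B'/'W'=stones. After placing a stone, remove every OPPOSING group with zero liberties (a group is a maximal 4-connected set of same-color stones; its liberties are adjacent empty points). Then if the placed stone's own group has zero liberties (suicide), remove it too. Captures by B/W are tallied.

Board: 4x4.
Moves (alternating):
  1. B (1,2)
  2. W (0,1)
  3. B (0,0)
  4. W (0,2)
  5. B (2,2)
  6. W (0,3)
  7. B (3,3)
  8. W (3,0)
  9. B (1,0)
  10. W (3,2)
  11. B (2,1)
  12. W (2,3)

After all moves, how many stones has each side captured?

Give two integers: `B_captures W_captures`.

Answer: 0 1

Derivation:
Move 1: B@(1,2) -> caps B=0 W=0
Move 2: W@(0,1) -> caps B=0 W=0
Move 3: B@(0,0) -> caps B=0 W=0
Move 4: W@(0,2) -> caps B=0 W=0
Move 5: B@(2,2) -> caps B=0 W=0
Move 6: W@(0,3) -> caps B=0 W=0
Move 7: B@(3,3) -> caps B=0 W=0
Move 8: W@(3,0) -> caps B=0 W=0
Move 9: B@(1,0) -> caps B=0 W=0
Move 10: W@(3,2) -> caps B=0 W=0
Move 11: B@(2,1) -> caps B=0 W=0
Move 12: W@(2,3) -> caps B=0 W=1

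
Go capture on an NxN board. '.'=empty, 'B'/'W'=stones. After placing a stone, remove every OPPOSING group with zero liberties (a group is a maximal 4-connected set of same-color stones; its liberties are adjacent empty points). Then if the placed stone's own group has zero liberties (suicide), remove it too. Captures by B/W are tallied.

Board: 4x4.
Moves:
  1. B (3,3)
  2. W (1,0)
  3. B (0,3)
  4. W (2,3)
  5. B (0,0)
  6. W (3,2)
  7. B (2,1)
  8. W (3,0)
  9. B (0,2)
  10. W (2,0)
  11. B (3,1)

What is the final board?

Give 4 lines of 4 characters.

Move 1: B@(3,3) -> caps B=0 W=0
Move 2: W@(1,0) -> caps B=0 W=0
Move 3: B@(0,3) -> caps B=0 W=0
Move 4: W@(2,3) -> caps B=0 W=0
Move 5: B@(0,0) -> caps B=0 W=0
Move 6: W@(3,2) -> caps B=0 W=1
Move 7: B@(2,1) -> caps B=0 W=1
Move 8: W@(3,0) -> caps B=0 W=1
Move 9: B@(0,2) -> caps B=0 W=1
Move 10: W@(2,0) -> caps B=0 W=1
Move 11: B@(3,1) -> caps B=0 W=1

Answer: B.BB
W...
WB.W
WBW.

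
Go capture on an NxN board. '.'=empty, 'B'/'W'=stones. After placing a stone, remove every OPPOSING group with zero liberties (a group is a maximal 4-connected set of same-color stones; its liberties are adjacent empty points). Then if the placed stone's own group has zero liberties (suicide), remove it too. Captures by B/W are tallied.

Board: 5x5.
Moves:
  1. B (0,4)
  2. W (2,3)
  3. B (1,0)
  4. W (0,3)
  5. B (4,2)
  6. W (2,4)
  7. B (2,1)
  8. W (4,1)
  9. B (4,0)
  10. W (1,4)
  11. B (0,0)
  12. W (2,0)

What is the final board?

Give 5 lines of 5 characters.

Move 1: B@(0,4) -> caps B=0 W=0
Move 2: W@(2,3) -> caps B=0 W=0
Move 3: B@(1,0) -> caps B=0 W=0
Move 4: W@(0,3) -> caps B=0 W=0
Move 5: B@(4,2) -> caps B=0 W=0
Move 6: W@(2,4) -> caps B=0 W=0
Move 7: B@(2,1) -> caps B=0 W=0
Move 8: W@(4,1) -> caps B=0 W=0
Move 9: B@(4,0) -> caps B=0 W=0
Move 10: W@(1,4) -> caps B=0 W=1
Move 11: B@(0,0) -> caps B=0 W=1
Move 12: W@(2,0) -> caps B=0 W=1

Answer: B..W.
B...W
WB.WW
.....
BWB..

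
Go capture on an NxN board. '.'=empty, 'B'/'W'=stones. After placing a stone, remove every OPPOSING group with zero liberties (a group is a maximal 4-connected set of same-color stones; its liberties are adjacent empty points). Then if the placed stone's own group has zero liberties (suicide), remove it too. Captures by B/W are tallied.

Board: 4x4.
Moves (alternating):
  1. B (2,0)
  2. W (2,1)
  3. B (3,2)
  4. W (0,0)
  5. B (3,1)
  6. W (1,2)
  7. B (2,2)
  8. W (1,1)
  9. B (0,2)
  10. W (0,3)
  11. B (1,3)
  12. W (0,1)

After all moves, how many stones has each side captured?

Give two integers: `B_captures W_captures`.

Move 1: B@(2,0) -> caps B=0 W=0
Move 2: W@(2,1) -> caps B=0 W=0
Move 3: B@(3,2) -> caps B=0 W=0
Move 4: W@(0,0) -> caps B=0 W=0
Move 5: B@(3,1) -> caps B=0 W=0
Move 6: W@(1,2) -> caps B=0 W=0
Move 7: B@(2,2) -> caps B=0 W=0
Move 8: W@(1,1) -> caps B=0 W=0
Move 9: B@(0,2) -> caps B=0 W=0
Move 10: W@(0,3) -> caps B=0 W=0
Move 11: B@(1,3) -> caps B=1 W=0
Move 12: W@(0,1) -> caps B=1 W=0

Answer: 1 0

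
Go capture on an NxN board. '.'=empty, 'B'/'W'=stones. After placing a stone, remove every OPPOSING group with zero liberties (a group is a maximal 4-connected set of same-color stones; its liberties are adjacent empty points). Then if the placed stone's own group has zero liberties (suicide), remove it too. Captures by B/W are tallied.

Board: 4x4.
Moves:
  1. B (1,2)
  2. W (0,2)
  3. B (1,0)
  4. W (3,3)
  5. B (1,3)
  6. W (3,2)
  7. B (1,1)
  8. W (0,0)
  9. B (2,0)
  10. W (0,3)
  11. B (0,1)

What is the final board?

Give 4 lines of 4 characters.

Move 1: B@(1,2) -> caps B=0 W=0
Move 2: W@(0,2) -> caps B=0 W=0
Move 3: B@(1,0) -> caps B=0 W=0
Move 4: W@(3,3) -> caps B=0 W=0
Move 5: B@(1,3) -> caps B=0 W=0
Move 6: W@(3,2) -> caps B=0 W=0
Move 7: B@(1,1) -> caps B=0 W=0
Move 8: W@(0,0) -> caps B=0 W=0
Move 9: B@(2,0) -> caps B=0 W=0
Move 10: W@(0,3) -> caps B=0 W=0
Move 11: B@(0,1) -> caps B=3 W=0

Answer: .B..
BBBB
B...
..WW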